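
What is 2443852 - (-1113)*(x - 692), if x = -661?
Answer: 937963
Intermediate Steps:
2443852 - (-1113)*(x - 692) = 2443852 - (-1113)*(-661 - 692) = 2443852 - (-1113)*(-1353) = 2443852 - 1*1505889 = 2443852 - 1505889 = 937963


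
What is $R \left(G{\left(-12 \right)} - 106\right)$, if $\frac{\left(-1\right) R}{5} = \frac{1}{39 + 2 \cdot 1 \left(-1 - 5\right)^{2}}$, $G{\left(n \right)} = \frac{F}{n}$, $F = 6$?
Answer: $\frac{355}{74} \approx 4.7973$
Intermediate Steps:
$G{\left(n \right)} = \frac{6}{n}$
$R = - \frac{5}{111}$ ($R = - \frac{5}{39 + 2 \cdot 1 \left(-1 - 5\right)^{2}} = - \frac{5}{39 + 2 \left(-6\right)^{2}} = - \frac{5}{39 + 2 \cdot 36} = - \frac{5}{39 + 72} = - \frac{5}{111} \approx -0.045045$)
$R \left(G{\left(-12 \right)} - 106\right) = - \frac{5 \left(\frac{6}{-12} - 106\right)}{111} = - \frac{5 \left(6 \left(- \frac{1}{12}\right) - 106\right)}{111} = - \frac{5 \left(- \frac{1}{2} - 106\right)}{111} = \left(- \frac{5}{111}\right) \left(- \frac{213}{2}\right) = \frac{355}{74}$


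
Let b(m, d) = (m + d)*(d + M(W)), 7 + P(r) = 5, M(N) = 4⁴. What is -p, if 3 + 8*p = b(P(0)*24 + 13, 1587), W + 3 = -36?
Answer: -2860333/8 ≈ -3.5754e+5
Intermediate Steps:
W = -39 (W = -3 - 36 = -39)
M(N) = 256
P(r) = -2 (P(r) = -7 + 5 = -2)
b(m, d) = (256 + d)*(d + m) (b(m, d) = (m + d)*(d + 256) = (d + m)*(256 + d) = (256 + d)*(d + m))
p = 2860333/8 (p = -3/8 + (1587² + 256*1587 + 256*(-2*24 + 13) + 1587*(-2*24 + 13))/8 = -3/8 + (2518569 + 406272 + 256*(-48 + 13) + 1587*(-48 + 13))/8 = -3/8 + (2518569 + 406272 + 256*(-35) + 1587*(-35))/8 = -3/8 + (2518569 + 406272 - 8960 - 55545)/8 = -3/8 + (⅛)*2860336 = -3/8 + 357542 = 2860333/8 ≈ 3.5754e+5)
-p = -1*2860333/8 = -2860333/8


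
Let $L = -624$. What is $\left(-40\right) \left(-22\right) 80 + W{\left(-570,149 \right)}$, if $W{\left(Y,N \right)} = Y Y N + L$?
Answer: $48479876$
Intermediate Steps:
$W{\left(Y,N \right)} = -624 + N Y^{2}$ ($W{\left(Y,N \right)} = Y Y N - 624 = Y^{2} N - 624 = N Y^{2} - 624 = -624 + N Y^{2}$)
$\left(-40\right) \left(-22\right) 80 + W{\left(-570,149 \right)} = \left(-40\right) \left(-22\right) 80 - \left(624 - 149 \left(-570\right)^{2}\right) = 880 \cdot 80 + \left(-624 + 149 \cdot 324900\right) = 70400 + \left(-624 + 48410100\right) = 70400 + 48409476 = 48479876$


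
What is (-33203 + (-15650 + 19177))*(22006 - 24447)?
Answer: 72439116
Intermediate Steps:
(-33203 + (-15650 + 19177))*(22006 - 24447) = (-33203 + 3527)*(-2441) = -29676*(-2441) = 72439116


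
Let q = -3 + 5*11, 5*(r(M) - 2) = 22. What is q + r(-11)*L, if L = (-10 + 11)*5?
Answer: 84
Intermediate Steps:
L = 5 (L = 1*5 = 5)
r(M) = 32/5 (r(M) = 2 + (⅕)*22 = 2 + 22/5 = 32/5)
q = 52 (q = -3 + 55 = 52)
q + r(-11)*L = 52 + (32/5)*5 = 52 + 32 = 84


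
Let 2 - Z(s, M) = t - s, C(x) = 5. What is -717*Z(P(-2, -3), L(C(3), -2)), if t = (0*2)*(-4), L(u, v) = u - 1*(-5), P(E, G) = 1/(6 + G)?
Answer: -1673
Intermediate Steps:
L(u, v) = 5 + u (L(u, v) = u + 5 = 5 + u)
t = 0 (t = 0*(-4) = 0)
Z(s, M) = 2 + s (Z(s, M) = 2 - (0 - s) = 2 - (-1)*s = 2 + s)
-717*Z(P(-2, -3), L(C(3), -2)) = -717*(2 + 1/(6 - 3)) = -717*(2 + 1/3) = -717*7/3 = -1673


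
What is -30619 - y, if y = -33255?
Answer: 2636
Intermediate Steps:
-30619 - y = -30619 - 1*(-33255) = -30619 + 33255 = 2636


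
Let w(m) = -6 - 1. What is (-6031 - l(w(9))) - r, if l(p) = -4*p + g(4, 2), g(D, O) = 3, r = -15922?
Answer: 9860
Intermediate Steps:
w(m) = -7
l(p) = 3 - 4*p (l(p) = -4*p + 3 = 3 - 4*p)
(-6031 - l(w(9))) - r = (-6031 - (3 - 4*(-7))) - 1*(-15922) = (-6031 - (3 + 28)) + 15922 = (-6031 - 1*31) + 15922 = (-6031 - 31) + 15922 = -6062 + 15922 = 9860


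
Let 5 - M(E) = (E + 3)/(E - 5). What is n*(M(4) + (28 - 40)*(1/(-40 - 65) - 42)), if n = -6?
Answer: -108384/35 ≈ -3096.7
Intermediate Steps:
M(E) = 5 - (3 + E)/(-5 + E) (M(E) = 5 - (E + 3)/(E - 5) = 5 - (3 + E)/(-5 + E))
n*(M(4) + (28 - 40)*(1/(-40 - 65) - 42)) = -6*(4*(-7 + 4)/(-5 + 4) + (28 - 40)*(1/(-40 - 65) - 42)) = -6*(4*(-3)/(-1) - 12*(1/(-105) - 42)) = -6*(4*(-1)*(-3) - 12*(-1/105 - 42)) = -6*(12 - 12*(-4411/105)) = -6*(12 + 17644/35) = -6*18064/35 = -108384/35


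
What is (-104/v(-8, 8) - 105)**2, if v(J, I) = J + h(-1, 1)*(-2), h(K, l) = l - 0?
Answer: 223729/25 ≈ 8949.2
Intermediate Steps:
h(K, l) = l (h(K, l) = l - 1*0 = l + 0 = l)
v(J, I) = -2 + J (v(J, I) = J + 1*(-2) = J - 2 = -2 + J)
(-104/v(-8, 8) - 105)**2 = (-104/(-2 - 8) - 105)**2 = (-104/(-10) - 105)**2 = (-104*(-1/10) - 105)**2 = (52/5 - 105)**2 = (-473/5)**2 = 223729/25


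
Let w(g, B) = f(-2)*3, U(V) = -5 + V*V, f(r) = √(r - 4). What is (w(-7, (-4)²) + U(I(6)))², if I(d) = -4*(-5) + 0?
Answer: 155971 + 2370*I*√6 ≈ 1.5597e+5 + 5805.3*I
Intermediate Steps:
I(d) = 20 (I(d) = 20 + 0 = 20)
f(r) = √(-4 + r)
U(V) = -5 + V²
w(g, B) = 3*I*√6 (w(g, B) = √(-4 - 2)*3 = √(-6)*3 = (I*√6)*3 = 3*I*√6)
(w(-7, (-4)²) + U(I(6)))² = (3*I*√6 + (-5 + 20²))² = (3*I*√6 + (-5 + 400))² = (3*I*√6 + 395)² = (395 + 3*I*√6)²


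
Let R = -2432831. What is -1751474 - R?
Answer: 681357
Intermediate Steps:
-1751474 - R = -1751474 - 1*(-2432831) = -1751474 + 2432831 = 681357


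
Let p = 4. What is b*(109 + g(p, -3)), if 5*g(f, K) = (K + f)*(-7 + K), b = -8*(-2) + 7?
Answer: 2461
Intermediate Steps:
b = 23 (b = 16 + 7 = 23)
g(f, K) = (-7 + K)*(K + f)/5 (g(f, K) = ((K + f)*(-7 + K))/5 = ((-7 + K)*(K + f))/5 = (-7 + K)*(K + f)/5)
b*(109 + g(p, -3)) = 23*(109 + (-7/5*(-3) - 7/5*4 + (1/5)*(-3)**2 + (1/5)*(-3)*4)) = 23*(109 + (21/5 - 28/5 + (1/5)*9 - 12/5)) = 23*(109 + (21/5 - 28/5 + 9/5 - 12/5)) = 23*(109 - 2) = 23*107 = 2461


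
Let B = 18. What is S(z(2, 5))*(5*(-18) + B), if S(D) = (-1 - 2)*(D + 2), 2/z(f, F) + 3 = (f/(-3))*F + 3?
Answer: 1512/5 ≈ 302.40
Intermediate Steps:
z(f, F) = -6/(F*f) (z(f, F) = 2/(-3 + ((f/(-3))*F + 3)) = 2/(-3 + ((f*(-⅓))*F + 3)) = 2/(-3 + ((-f/3)*F + 3)) = 2/(-3 + (-F*f/3 + 3)) = 2/(-3 + (3 - F*f/3)) = 2/((-F*f/3)) = 2*(-3/(F*f)) = -6/(F*f))
S(D) = -6 - 3*D (S(D) = -3*(2 + D) = -6 - 3*D)
S(z(2, 5))*(5*(-18) + B) = (-6 - (-18)/(5*2))*(5*(-18) + 18) = (-6 - (-18)/(5*2))*(-90 + 18) = (-6 - 3*(-⅗))*(-72) = (-6 + 9/5)*(-72) = -21/5*(-72) = 1512/5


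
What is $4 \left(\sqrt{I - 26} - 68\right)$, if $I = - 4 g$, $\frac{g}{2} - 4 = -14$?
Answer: $-272 + 12 \sqrt{6} \approx -242.61$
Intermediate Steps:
$g = -20$ ($g = 8 + 2 \left(-14\right) = 8 - 28 = -20$)
$I = 80$ ($I = \left(-4\right) \left(-20\right) = 80$)
$4 \left(\sqrt{I - 26} - 68\right) = 4 \left(\sqrt{80 - 26} - 68\right) = 4 \left(\sqrt{54} - 68\right) = 4 \left(3 \sqrt{6} - 68\right) = 4 \left(-68 + 3 \sqrt{6}\right) = -272 + 12 \sqrt{6}$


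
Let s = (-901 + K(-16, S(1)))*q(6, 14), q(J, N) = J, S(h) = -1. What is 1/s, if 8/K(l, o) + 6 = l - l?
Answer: -1/5414 ≈ -0.00018471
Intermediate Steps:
K(l, o) = -4/3 (K(l, o) = 8/(-6 + (l - l)) = 8/(-6 + 0) = 8/(-6) = 8*(-⅙) = -4/3)
s = -5414 (s = (-901 - 4/3)*6 = -2707/3*6 = -5414)
1/s = 1/(-5414) = -1/5414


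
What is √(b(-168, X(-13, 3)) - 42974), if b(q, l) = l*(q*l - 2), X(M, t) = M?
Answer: 2*I*√17835 ≈ 267.1*I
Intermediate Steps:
b(q, l) = l*(-2 + l*q) (b(q, l) = l*(l*q - 2) = l*(-2 + l*q))
√(b(-168, X(-13, 3)) - 42974) = √(-13*(-2 - 13*(-168)) - 42974) = √(-13*(-2 + 2184) - 42974) = √(-13*2182 - 42974) = √(-28366 - 42974) = √(-71340) = 2*I*√17835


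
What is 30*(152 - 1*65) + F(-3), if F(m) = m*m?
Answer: 2619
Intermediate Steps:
F(m) = m²
30*(152 - 1*65) + F(-3) = 30*(152 - 1*65) + (-3)² = 30*(152 - 65) + 9 = 30*87 + 9 = 2610 + 9 = 2619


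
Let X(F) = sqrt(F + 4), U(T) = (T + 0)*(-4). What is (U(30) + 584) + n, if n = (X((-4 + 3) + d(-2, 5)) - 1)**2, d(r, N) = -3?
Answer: 465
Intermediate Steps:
U(T) = -4*T (U(T) = T*(-4) = -4*T)
X(F) = sqrt(4 + F)
n = 1 (n = (sqrt(4 + ((-4 + 3) - 3)) - 1)**2 = (sqrt(4 + (-1 - 3)) - 1)**2 = (sqrt(4 - 4) - 1)**2 = (sqrt(0) - 1)**2 = (0 - 1)**2 = (-1)**2 = 1)
(U(30) + 584) + n = (-4*30 + 584) + 1 = (-120 + 584) + 1 = 464 + 1 = 465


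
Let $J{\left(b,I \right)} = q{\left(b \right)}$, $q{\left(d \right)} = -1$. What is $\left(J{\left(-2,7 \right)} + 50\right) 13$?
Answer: $637$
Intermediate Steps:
$J{\left(b,I \right)} = -1$
$\left(J{\left(-2,7 \right)} + 50\right) 13 = \left(-1 + 50\right) 13 = 49 \cdot 13 = 637$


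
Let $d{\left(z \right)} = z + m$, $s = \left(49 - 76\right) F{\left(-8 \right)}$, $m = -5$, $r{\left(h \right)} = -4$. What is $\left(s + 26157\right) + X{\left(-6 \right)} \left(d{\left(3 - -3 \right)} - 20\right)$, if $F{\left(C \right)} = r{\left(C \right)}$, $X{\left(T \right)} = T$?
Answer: $26379$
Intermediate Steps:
$F{\left(C \right)} = -4$
$s = 108$ ($s = \left(49 - 76\right) \left(-4\right) = \left(-27\right) \left(-4\right) = 108$)
$d{\left(z \right)} = -5 + z$ ($d{\left(z \right)} = z - 5 = -5 + z$)
$\left(s + 26157\right) + X{\left(-6 \right)} \left(d{\left(3 - -3 \right)} - 20\right) = \left(108 + 26157\right) - 6 \left(\left(-5 + \left(3 - -3\right)\right) - 20\right) = 26265 - 6 \left(\left(-5 + \left(3 + 3\right)\right) - 20\right) = 26265 - 6 \left(\left(-5 + 6\right) - 20\right) = 26265 - 6 \left(1 - 20\right) = 26265 - -114 = 26265 + 114 = 26379$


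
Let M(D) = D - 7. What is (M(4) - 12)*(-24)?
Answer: 360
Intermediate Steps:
M(D) = -7 + D
(M(4) - 12)*(-24) = ((-7 + 4) - 12)*(-24) = (-3 - 12)*(-24) = -15*(-24) = 360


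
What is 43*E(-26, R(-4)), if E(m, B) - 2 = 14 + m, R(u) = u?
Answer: -430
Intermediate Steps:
E(m, B) = 16 + m (E(m, B) = 2 + (14 + m) = 16 + m)
43*E(-26, R(-4)) = 43*(16 - 26) = 43*(-10) = -430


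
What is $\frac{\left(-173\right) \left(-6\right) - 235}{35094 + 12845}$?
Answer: $\frac{803}{47939} \approx 0.01675$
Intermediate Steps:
$\frac{\left(-173\right) \left(-6\right) - 235}{35094 + 12845} = \frac{1038 - 235}{47939} = 803 \cdot \frac{1}{47939} = \frac{803}{47939}$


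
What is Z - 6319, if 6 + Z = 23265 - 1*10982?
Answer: 5958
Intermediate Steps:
Z = 12277 (Z = -6 + (23265 - 1*10982) = -6 + (23265 - 10982) = -6 + 12283 = 12277)
Z - 6319 = 12277 - 6319 = 5958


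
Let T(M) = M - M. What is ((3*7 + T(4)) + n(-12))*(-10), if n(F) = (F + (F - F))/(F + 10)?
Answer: -270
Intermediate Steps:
T(M) = 0
n(F) = F/(10 + F) (n(F) = (F + 0)/(10 + F) = F/(10 + F))
((3*7 + T(4)) + n(-12))*(-10) = ((3*7 + 0) - 12/(10 - 12))*(-10) = ((21 + 0) - 12/(-2))*(-10) = (21 - 12*(-½))*(-10) = (21 + 6)*(-10) = 27*(-10) = -270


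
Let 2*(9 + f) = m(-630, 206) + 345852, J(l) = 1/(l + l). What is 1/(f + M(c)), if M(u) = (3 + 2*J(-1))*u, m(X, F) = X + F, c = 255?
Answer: 1/173215 ≈ 5.7732e-6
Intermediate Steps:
m(X, F) = F + X
J(l) = 1/(2*l)
M(u) = 2*u (M(u) = (3 + 2*((½)/(-1)))*u = (3 + 2*((½)*(-1)))*u = (3 + 2*(-½))*u = (3 - 1)*u = 2*u)
f = 172705 (f = -9 + ((206 - 630) + 345852)/2 = -9 + (-424 + 345852)/2 = -9 + (½)*345428 = -9 + 172714 = 172705)
1/(f + M(c)) = 1/(172705 + 2*255) = 1/(172705 + 510) = 1/173215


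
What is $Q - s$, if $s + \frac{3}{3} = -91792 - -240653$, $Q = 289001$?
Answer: $140141$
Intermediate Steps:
$s = 148860$ ($s = -1 - -148861 = -1 + \left(-91792 + 240653\right) = -1 + 148861 = 148860$)
$Q - s = 289001 - 148860 = 140141$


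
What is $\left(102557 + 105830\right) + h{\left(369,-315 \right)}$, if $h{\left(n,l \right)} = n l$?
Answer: $92152$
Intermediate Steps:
$h{\left(n,l \right)} = l n$
$\left(102557 + 105830\right) + h{\left(369,-315 \right)} = \left(102557 + 105830\right) - 116235 = 208387 - 116235 = 92152$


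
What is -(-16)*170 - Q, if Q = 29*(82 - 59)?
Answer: 2053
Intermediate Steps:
Q = 667 (Q = 29*23 = 667)
-(-16)*170 - Q = -(-16)*170 - 1*667 = -16*(-170) - 667 = 2720 - 667 = 2053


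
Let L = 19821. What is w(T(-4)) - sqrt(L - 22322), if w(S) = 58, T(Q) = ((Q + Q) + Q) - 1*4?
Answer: 58 - I*sqrt(2501) ≈ 58.0 - 50.01*I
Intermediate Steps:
T(Q) = -4 + 3*Q (T(Q) = (2*Q + Q) - 4 = 3*Q - 4 = -4 + 3*Q)
w(T(-4)) - sqrt(L - 22322) = 58 - sqrt(19821 - 22322) = 58 - sqrt(-2501) = 58 - I*sqrt(2501)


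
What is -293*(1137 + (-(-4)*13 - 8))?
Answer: -346033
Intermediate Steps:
-293*(1137 + (-(-4)*13 - 8)) = -293*(1137 + (-4*(-13) - 8)) = -293*(1137 + (52 - 8)) = -293*(1137 + 44) = -293*1181 = -346033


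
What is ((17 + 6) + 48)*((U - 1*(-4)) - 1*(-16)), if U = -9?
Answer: 781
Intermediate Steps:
((17 + 6) + 48)*((U - 1*(-4)) - 1*(-16)) = ((17 + 6) + 48)*((-9 - 1*(-4)) - 1*(-16)) = (23 + 48)*((-9 + 4) + 16) = 71*(-5 + 16) = 71*11 = 781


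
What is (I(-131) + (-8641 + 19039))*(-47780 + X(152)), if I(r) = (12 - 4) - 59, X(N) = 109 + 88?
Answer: -492341301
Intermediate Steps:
X(N) = 197
I(r) = -51 (I(r) = 8 - 59 = -51)
(I(-131) + (-8641 + 19039))*(-47780 + X(152)) = (-51 + (-8641 + 19039))*(-47780 + 197) = (-51 + 10398)*(-47583) = 10347*(-47583) = -492341301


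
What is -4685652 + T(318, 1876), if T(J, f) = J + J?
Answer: -4685016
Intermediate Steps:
T(J, f) = 2*J
-4685652 + T(318, 1876) = -4685652 + 2*318 = -4685652 + 636 = -4685016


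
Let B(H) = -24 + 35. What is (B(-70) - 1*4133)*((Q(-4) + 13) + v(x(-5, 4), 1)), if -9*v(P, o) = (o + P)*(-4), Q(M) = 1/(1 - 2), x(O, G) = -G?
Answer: -43968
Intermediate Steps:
Q(M) = -1 (Q(M) = 1/(-1) = -1)
B(H) = 11
v(P, o) = 4*P/9 + 4*o/9 (v(P, o) = -(o + P)*(-4)/9 = -(P + o)*(-4)/9 = -(-4*P - 4*o)/9 = 4*P/9 + 4*o/9)
(B(-70) - 1*4133)*((Q(-4) + 13) + v(x(-5, 4), 1)) = (11 - 1*4133)*((-1 + 13) + (4*(-1*4)/9 + (4/9)*1)) = (11 - 4133)*(12 + ((4/9)*(-4) + 4/9)) = -4122*(12 + (-16/9 + 4/9)) = -4122*(12 - 4/3) = -4122*32/3 = -43968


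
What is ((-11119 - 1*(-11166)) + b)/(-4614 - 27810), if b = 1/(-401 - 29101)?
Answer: -1386593/956572848 ≈ -0.0014495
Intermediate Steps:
b = -1/29502 (b = 1/(-29502) = -1/29502 ≈ -3.3896e-5)
((-11119 - 1*(-11166)) + b)/(-4614 - 27810) = ((-11119 - 1*(-11166)) - 1/29502)/(-4614 - 27810) = ((-11119 + 11166) - 1/29502)/(-32424) = (47 - 1/29502)*(-1/32424) = (1386593/29502)*(-1/32424) = -1386593/956572848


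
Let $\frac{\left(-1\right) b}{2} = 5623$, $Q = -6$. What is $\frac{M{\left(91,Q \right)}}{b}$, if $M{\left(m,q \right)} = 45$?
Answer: $- \frac{45}{11246} \approx -0.0040014$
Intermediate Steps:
$b = -11246$ ($b = \left(-2\right) 5623 = -11246$)
$\frac{M{\left(91,Q \right)}}{b} = \frac{45}{-11246} = 45 \left(- \frac{1}{11246}\right) = - \frac{45}{11246}$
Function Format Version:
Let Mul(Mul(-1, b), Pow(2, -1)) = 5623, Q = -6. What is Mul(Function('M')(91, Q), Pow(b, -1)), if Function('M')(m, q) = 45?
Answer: Rational(-45, 11246) ≈ -0.0040014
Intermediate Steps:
b = -11246 (b = Mul(-2, 5623) = -11246)
Mul(Function('M')(91, Q), Pow(b, -1)) = Mul(45, Pow(-11246, -1)) = Mul(45, Rational(-1, 11246)) = Rational(-45, 11246)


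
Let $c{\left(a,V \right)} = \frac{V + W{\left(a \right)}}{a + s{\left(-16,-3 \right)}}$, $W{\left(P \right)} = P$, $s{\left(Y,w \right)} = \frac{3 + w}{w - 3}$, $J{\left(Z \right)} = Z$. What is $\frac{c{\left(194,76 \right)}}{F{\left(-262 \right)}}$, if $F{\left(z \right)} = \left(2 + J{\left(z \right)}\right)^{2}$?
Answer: $\frac{27}{1311440} \approx 2.0588 \cdot 10^{-5}$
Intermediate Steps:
$F{\left(z \right)} = \left(2 + z\right)^{2}$
$s{\left(Y,w \right)} = \frac{3 + w}{-3 + w}$
$c{\left(a,V \right)} = \frac{V + a}{a}$ ($c{\left(a,V \right)} = \frac{V + a}{a + \frac{3 - 3}{-3 - 3}} = \frac{V + a}{a + \frac{1}{-6} \cdot 0} = \frac{V + a}{a - 0} = \frac{V + a}{a + 0} = \frac{V + a}{a}$)
$\frac{c{\left(194,76 \right)}}{F{\left(-262 \right)}} = \frac{\frac{1}{194} \left(76 + 194\right)}{\left(2 - 262\right)^{2}} = \frac{\frac{1}{194} \cdot 270}{\left(-260\right)^{2}} = \frac{135}{97 \cdot 67600} = \frac{135}{97} \cdot \frac{1}{67600} = \frac{27}{1311440}$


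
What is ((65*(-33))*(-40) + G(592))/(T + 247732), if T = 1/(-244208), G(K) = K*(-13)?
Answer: 19073621632/60498136255 ≈ 0.31528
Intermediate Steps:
G(K) = -13*K
T = -1/244208 ≈ -4.0949e-6
((65*(-33))*(-40) + G(592))/(T + 247732) = ((65*(-33))*(-40) - 13*592)/(-1/244208 + 247732) = (-2145*(-40) - 7696)/(60498136255/244208) = (85800 - 7696)*(244208/60498136255) = 78104*(244208/60498136255) = 19073621632/60498136255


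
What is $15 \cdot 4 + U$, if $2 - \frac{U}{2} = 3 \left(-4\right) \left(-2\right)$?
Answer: $16$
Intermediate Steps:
$U = -44$ ($U = 4 - 2 \cdot 3 \left(-4\right) \left(-2\right) = 4 - 2 \left(\left(-12\right) \left(-2\right)\right) = 4 - 48 = -44$)
$15 \cdot 4 + U = 15 \cdot 4 - 44 = 60 - 44 = 16$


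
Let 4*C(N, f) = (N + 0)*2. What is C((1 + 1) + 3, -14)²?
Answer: 25/4 ≈ 6.2500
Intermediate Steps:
C(N, f) = N/2 (C(N, f) = ((N + 0)*2)/4 = (N*2)/4 = (2*N)/4 = N/2)
C((1 + 1) + 3, -14)² = (((1 + 1) + 3)/2)² = ((2 + 3)/2)² = ((½)*5)² = (5/2)² = 25/4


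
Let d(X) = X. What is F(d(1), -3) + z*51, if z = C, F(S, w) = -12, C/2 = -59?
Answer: -6030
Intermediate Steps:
C = -118 (C = 2*(-59) = -118)
z = -118
F(d(1), -3) + z*51 = -12 - 118*51 = -12 - 6018 = -6030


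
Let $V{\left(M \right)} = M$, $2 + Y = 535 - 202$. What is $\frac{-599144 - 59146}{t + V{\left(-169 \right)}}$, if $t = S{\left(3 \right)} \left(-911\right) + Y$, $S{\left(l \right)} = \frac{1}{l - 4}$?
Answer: $- \frac{658290}{1073} \approx -613.5$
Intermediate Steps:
$S{\left(l \right)} = \frac{1}{-4 + l}$
$Y = 331$ ($Y = -2 + \left(535 - 202\right) = -2 + 333 = 331$)
$t = 1242$ ($t = \frac{1}{-4 + 3} \left(-911\right) + 331 = \frac{1}{-1} \left(-911\right) + 331 = \left(-1\right) \left(-911\right) + 331 = 911 + 331 = 1242$)
$\frac{-599144 - 59146}{t + V{\left(-169 \right)}} = \frac{-599144 - 59146}{1242 - 169} = - \frac{658290}{1073}$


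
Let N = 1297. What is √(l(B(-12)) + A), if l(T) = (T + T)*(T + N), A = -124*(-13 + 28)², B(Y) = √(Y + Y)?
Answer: 2*√(-6987 + 1297*I*√6) ≈ 37.105 + 171.24*I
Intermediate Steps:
B(Y) = √2*√Y (B(Y) = √(2*Y) = √2*√Y)
A = -27900 (A = -124*15² = -124*225 = -27900)
l(T) = 2*T*(1297 + T) (l(T) = (T + T)*(T + 1297) = (2*T)*(1297 + T) = 2*T*(1297 + T))
√(l(B(-12)) + A) = √(2*(√2*√(-12))*(1297 + √2*√(-12)) - 27900) = √(2*(√2*(2*I*√3))*(1297 + √2*(2*I*√3)) - 27900) = √(2*(2*I*√6)*(1297 + 2*I*√6) - 27900) = √(4*I*√6*(1297 + 2*I*√6) - 27900) = √(-27900 + 4*I*√6*(1297 + 2*I*√6))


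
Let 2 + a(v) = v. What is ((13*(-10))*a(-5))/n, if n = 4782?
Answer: 455/2391 ≈ 0.19030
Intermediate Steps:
a(v) = -2 + v
((13*(-10))*a(-5))/n = ((13*(-10))*(-2 - 5))/4782 = -130*(-7)*(1/4782) = 910*(1/4782) = 455/2391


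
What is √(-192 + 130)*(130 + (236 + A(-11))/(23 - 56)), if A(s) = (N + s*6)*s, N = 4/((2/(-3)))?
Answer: 3262*I*√62/33 ≈ 778.33*I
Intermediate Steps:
N = -6 (N = 4/((2*(-⅓))) = 4/(-⅔) = 4*(-3/2) = -6)
A(s) = s*(-6 + 6*s) (A(s) = (-6 + s*6)*s = (-6 + 6*s)*s = s*(-6 + 6*s))
√(-192 + 130)*(130 + (236 + A(-11))/(23 - 56)) = √(-192 + 130)*(130 + (236 + 6*(-11)*(-1 - 11))/(23 - 56)) = √(-62)*(130 + (236 + 6*(-11)*(-12))/(-33)) = (I*√62)*(130 + (236 + 792)*(-1/33)) = (I*√62)*(130 + 1028*(-1/33)) = (I*√62)*(130 - 1028/33) = (I*√62)*(3262/33) = 3262*I*√62/33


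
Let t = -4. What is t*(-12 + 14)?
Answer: -8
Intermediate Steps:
t*(-12 + 14) = -4*(-12 + 14) = -4*2 = -8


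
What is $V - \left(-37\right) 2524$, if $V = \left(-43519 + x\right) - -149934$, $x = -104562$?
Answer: $95241$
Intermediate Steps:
$V = 1853$ ($V = \left(-43519 - 104562\right) - -149934 = -148081 + 149934 = 1853$)
$V - \left(-37\right) 2524 = 1853 - \left(-37\right) 2524 = 1853 - -93388 = 1853 + 93388 = 95241$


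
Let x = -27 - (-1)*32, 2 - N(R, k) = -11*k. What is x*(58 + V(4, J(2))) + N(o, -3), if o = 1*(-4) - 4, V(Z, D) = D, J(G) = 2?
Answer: 269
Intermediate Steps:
o = -8 (o = -4 - 4 = -8)
N(R, k) = 2 + 11*k (N(R, k) = 2 - (-11)*k = 2 + 11*k)
x = 5 (x = -27 - 1*(-32) = -27 + 32 = 5)
x*(58 + V(4, J(2))) + N(o, -3) = 5*(58 + 2) + (2 + 11*(-3)) = 5*60 + (2 - 33) = 300 - 31 = 269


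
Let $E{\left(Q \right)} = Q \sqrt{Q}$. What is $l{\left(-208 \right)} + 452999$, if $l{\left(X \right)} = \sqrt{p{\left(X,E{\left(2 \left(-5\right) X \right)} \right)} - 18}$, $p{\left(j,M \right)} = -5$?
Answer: $452999 + i \sqrt{23} \approx 4.53 \cdot 10^{5} + 4.7958 i$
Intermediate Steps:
$E{\left(Q \right)} = Q^{\frac{3}{2}}$
$l{\left(X \right)} = i \sqrt{23}$ ($l{\left(X \right)} = \sqrt{-5 - 18} = \sqrt{-23} = i \sqrt{23}$)
$l{\left(-208 \right)} + 452999 = i \sqrt{23} + 452999 = 452999 + i \sqrt{23}$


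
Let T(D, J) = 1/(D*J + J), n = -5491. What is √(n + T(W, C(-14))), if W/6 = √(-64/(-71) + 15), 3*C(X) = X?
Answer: √(-76415738 - 6457416*√80159)/(14*√(71 + 6*√80159)) ≈ 74.101*I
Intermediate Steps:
C(X) = X/3
W = 6*√80159/71 (W = 6*√(-64/(-71) + 15) = 6*√(-64*(-1/71) + 15) = 6*√(64/71 + 15) = 6*√(1129/71) = 6*(√80159/71) = 6*√80159/71 ≈ 23.926)
T(D, J) = 1/(J + D*J)
√(n + T(W, C(-14))) = √(-5491 + 1/((((⅓)*(-14)))*(1 + 6*√80159/71))) = √(-5491 + 1/((-14/3)*(1 + 6*√80159/71))) = √(-5491 - 3/(14*(1 + 6*√80159/71)))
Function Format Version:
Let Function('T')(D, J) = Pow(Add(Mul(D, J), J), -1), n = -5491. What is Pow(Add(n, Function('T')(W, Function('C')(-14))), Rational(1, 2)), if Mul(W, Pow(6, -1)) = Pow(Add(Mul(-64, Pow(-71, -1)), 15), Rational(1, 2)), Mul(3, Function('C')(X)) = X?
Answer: Mul(Rational(1, 14), Pow(Add(-76415738, Mul(-6457416, Pow(80159, Rational(1, 2)))), Rational(1, 2)), Pow(Add(71, Mul(6, Pow(80159, Rational(1, 2)))), Rational(-1, 2))) ≈ Mul(74.101, I)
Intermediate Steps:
Function('C')(X) = Mul(Rational(1, 3), X)
W = Mul(Rational(6, 71), Pow(80159, Rational(1, 2))) (W = Mul(6, Pow(Add(Mul(-64, Pow(-71, -1)), 15), Rational(1, 2))) = Mul(6, Pow(Add(Mul(-64, Rational(-1, 71)), 15), Rational(1, 2))) = Mul(6, Pow(Add(Rational(64, 71), 15), Rational(1, 2))) = Mul(6, Pow(Rational(1129, 71), Rational(1, 2))) = Mul(6, Mul(Rational(1, 71), Pow(80159, Rational(1, 2)))) = Mul(Rational(6, 71), Pow(80159, Rational(1, 2))) ≈ 23.926)
Function('T')(D, J) = Pow(Add(J, Mul(D, J)), -1)
Pow(Add(n, Function('T')(W, Function('C')(-14))), Rational(1, 2)) = Pow(Add(-5491, Mul(Pow(Mul(Rational(1, 3), -14), -1), Pow(Add(1, Mul(Rational(6, 71), Pow(80159, Rational(1, 2)))), -1))), Rational(1, 2)) = Pow(Add(-5491, Mul(Pow(Rational(-14, 3), -1), Pow(Add(1, Mul(Rational(6, 71), Pow(80159, Rational(1, 2)))), -1))), Rational(1, 2)) = Pow(Add(-5491, Mul(Rational(-3, 14), Pow(Add(1, Mul(Rational(6, 71), Pow(80159, Rational(1, 2)))), -1))), Rational(1, 2))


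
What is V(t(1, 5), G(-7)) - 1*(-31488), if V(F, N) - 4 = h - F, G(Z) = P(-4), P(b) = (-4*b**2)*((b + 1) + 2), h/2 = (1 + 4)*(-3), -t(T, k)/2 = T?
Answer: 31464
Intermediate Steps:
t(T, k) = -2*T
h = -30 (h = 2*((1 + 4)*(-3)) = 2*(5*(-3)) = 2*(-15) = -30)
P(b) = -4*b**2*(3 + b) (P(b) = (-4*b**2)*((1 + b) + 2) = (-4*b**2)*(3 + b) = -4*b**2*(3 + b))
G(Z) = 64 (G(Z) = 4*(-4)**2*(-3 - 1*(-4)) = 4*16*(-3 + 4) = 4*16*1 = 64)
V(F, N) = -26 - F (V(F, N) = 4 + (-30 - F) = -26 - F)
V(t(1, 5), G(-7)) - 1*(-31488) = (-26 - (-2)) - 1*(-31488) = (-26 - 1*(-2)) + 31488 = (-26 + 2) + 31488 = -24 + 31488 = 31464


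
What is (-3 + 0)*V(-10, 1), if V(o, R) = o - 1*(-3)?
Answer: 21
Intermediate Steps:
V(o, R) = 3 + o (V(o, R) = o + 3 = 3 + o)
(-3 + 0)*V(-10, 1) = (-3 + 0)*(3 - 10) = -3*(-7) = 21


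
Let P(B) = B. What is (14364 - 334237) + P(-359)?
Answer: -320232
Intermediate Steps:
(14364 - 334237) + P(-359) = (14364 - 334237) - 359 = -319873 - 359 = -320232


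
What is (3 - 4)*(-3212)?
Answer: 3212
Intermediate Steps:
(3 - 4)*(-3212) = -1*(-3212) = 3212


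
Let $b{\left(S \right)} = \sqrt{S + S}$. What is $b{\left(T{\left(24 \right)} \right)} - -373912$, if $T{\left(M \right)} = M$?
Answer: $373912 + 4 \sqrt{3} \approx 3.7392 \cdot 10^{5}$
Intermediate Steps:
$b{\left(S \right)} = \sqrt{2} \sqrt{S}$ ($b{\left(S \right)} = \sqrt{2 S} = \sqrt{2} \sqrt{S}$)
$b{\left(T{\left(24 \right)} \right)} - -373912 = \sqrt{2} \sqrt{24} - -373912 = \sqrt{2} \cdot 2 \sqrt{6} + 373912 = 4 \sqrt{3} + 373912 = 373912 + 4 \sqrt{3}$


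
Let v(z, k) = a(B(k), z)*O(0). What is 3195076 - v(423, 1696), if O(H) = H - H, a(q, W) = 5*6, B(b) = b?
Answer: 3195076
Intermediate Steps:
a(q, W) = 30
O(H) = 0
v(z, k) = 0 (v(z, k) = 30*0 = 0)
3195076 - v(423, 1696) = 3195076 - 1*0 = 3195076 + 0 = 3195076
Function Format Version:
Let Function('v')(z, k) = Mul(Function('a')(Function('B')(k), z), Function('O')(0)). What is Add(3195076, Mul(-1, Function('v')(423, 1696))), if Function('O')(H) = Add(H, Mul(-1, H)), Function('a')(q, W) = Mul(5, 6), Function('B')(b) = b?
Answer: 3195076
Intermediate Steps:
Function('a')(q, W) = 30
Function('O')(H) = 0
Function('v')(z, k) = 0 (Function('v')(z, k) = Mul(30, 0) = 0)
Add(3195076, Mul(-1, Function('v')(423, 1696))) = Add(3195076, Mul(-1, 0)) = Add(3195076, 0) = 3195076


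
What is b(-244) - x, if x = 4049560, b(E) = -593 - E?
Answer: -4049909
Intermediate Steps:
b(-244) - x = (-593 - 1*(-244)) - 1*4049560 = (-593 + 244) - 4049560 = -349 - 4049560 = -4049909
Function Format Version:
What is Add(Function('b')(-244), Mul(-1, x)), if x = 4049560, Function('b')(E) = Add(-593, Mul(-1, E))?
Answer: -4049909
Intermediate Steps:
Add(Function('b')(-244), Mul(-1, x)) = Add(Add(-593, Mul(-1, -244)), Mul(-1, 4049560)) = Add(Add(-593, 244), -4049560) = Add(-349, -4049560) = -4049909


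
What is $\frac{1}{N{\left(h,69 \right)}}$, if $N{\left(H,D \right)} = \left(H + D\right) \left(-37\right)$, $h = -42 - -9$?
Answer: $- \frac{1}{1332} \approx -0.00075075$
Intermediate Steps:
$h = -33$ ($h = -42 + 9 = -33$)
$N{\left(H,D \right)} = - 37 D - 37 H$ ($N{\left(H,D \right)} = \left(D + H\right) \left(-37\right) = - 37 D - 37 H$)
$\frac{1}{N{\left(h,69 \right)}} = \frac{1}{\left(-37\right) 69 - -1221} = \frac{1}{-2553 + 1221} = \frac{1}{-1332} = - \frac{1}{1332}$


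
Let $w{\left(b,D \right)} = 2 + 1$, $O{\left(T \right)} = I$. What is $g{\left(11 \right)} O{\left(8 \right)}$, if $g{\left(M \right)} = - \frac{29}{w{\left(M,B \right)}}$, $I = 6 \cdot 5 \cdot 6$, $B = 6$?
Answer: $-1740$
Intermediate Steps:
$I = 180$ ($I = 30 \cdot 6 = 180$)
$O{\left(T \right)} = 180$
$w{\left(b,D \right)} = 3$
$g{\left(M \right)} = - \frac{29}{3}$
$g{\left(11 \right)} O{\left(8 \right)} = \left(- \frac{29}{3}\right) 180 = -1740$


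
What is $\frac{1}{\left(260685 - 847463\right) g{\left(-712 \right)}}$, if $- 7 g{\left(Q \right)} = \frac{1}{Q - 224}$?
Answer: $- \frac{3276}{293389} \approx -0.011166$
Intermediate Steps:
$g{\left(Q \right)} = - \frac{1}{7 \left(-224 + Q\right)}$ ($g{\left(Q \right)} = - \frac{1}{7 \left(Q - 224\right)} = - \frac{1}{7 \left(-224 + Q\right)}$)
$\frac{1}{\left(260685 - 847463\right) g{\left(-712 \right)}} = \frac{1}{\left(260685 - 847463\right) \left(- \frac{1}{-1568 + 7 \left(-712\right)}\right)} = \frac{1}{\left(-586778\right) \left(- \frac{1}{-1568 - 4984}\right)} = - \frac{1}{586778 \left(- \frac{1}{-6552}\right)} = - \frac{1}{586778 \left(\left(-1\right) \left(- \frac{1}{6552}\right)\right)} = - \frac{\frac{1}{\frac{1}{6552}}}{586778} = \left(- \frac{1}{586778}\right) 6552 = - \frac{3276}{293389}$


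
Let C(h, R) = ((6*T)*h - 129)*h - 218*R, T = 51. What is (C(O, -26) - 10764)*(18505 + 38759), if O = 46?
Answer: 36446589024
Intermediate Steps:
C(h, R) = -218*R + h*(-129 + 306*h) (C(h, R) = ((6*51)*h - 129)*h - 218*R = (306*h - 129)*h - 218*R = (-129 + 306*h)*h - 218*R = h*(-129 + 306*h) - 218*R = -218*R + h*(-129 + 306*h))
(C(O, -26) - 10764)*(18505 + 38759) = ((-218*(-26) - 129*46 + 306*46²) - 10764)*(18505 + 38759) = ((5668 - 5934 + 306*2116) - 10764)*57264 = ((5668 - 5934 + 647496) - 10764)*57264 = (647230 - 10764)*57264 = 636466*57264 = 36446589024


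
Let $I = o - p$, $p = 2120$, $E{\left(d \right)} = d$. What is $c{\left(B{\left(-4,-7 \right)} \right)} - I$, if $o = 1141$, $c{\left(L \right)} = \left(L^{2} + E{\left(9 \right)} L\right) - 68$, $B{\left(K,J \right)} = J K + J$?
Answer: $1541$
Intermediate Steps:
$B{\left(K,J \right)} = J + J K$
$c{\left(L \right)} = -68 + L^{2} + 9 L$ ($c{\left(L \right)} = \left(L^{2} + 9 L\right) - 68 = -68 + L^{2} + 9 L$)
$I = -979$ ($I = 1141 - 2120 = -979$)
$c{\left(B{\left(-4,-7 \right)} \right)} - I = \left(-68 + \left(- 7 \left(1 - 4\right)\right)^{2} + 9 \left(- 7 \left(1 - 4\right)\right)\right) - -979 = \left(-68 + \left(\left(-7\right) \left(-3\right)\right)^{2} + 9 \left(\left(-7\right) \left(-3\right)\right)\right) + 979 = \left(-68 + 21^{2} + 9 \cdot 21\right) + 979 = \left(-68 + 441 + 189\right) + 979 = 562 + 979 = 1541$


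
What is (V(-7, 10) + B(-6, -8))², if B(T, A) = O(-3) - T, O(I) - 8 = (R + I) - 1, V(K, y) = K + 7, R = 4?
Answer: 196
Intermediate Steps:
V(K, y) = 7 + K
O(I) = 11 + I (O(I) = 8 + ((4 + I) - 1) = 8 + (3 + I) = 11 + I)
B(T, A) = 8 - T (B(T, A) = (11 - 3) - T = 8 - T)
(V(-7, 10) + B(-6, -8))² = ((7 - 7) + (8 - 1*(-6)))² = (0 + (8 + 6))² = (0 + 14)² = 14² = 196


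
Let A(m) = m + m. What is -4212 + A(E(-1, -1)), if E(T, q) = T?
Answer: -4214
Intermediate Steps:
A(m) = 2*m
-4212 + A(E(-1, -1)) = -4212 + 2*(-1) = -4212 - 2 = -4214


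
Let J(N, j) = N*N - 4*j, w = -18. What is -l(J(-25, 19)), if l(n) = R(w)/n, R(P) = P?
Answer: 2/61 ≈ 0.032787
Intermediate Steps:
J(N, j) = N² - 4*j
l(n) = -18/n
-l(J(-25, 19)) = -(-18)/((-25)² - 4*19) = -(-18)/(625 - 76) = -(-18)/549 = -1*(-2/61) = 2/61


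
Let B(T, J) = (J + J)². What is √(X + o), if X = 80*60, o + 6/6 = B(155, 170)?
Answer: √120399 ≈ 346.99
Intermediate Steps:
B(T, J) = 4*J² (B(T, J) = (2*J)² = 4*J²)
o = 115599 (o = -1 + 4*170² = -1 + 4*28900 = -1 + 115600 = 115599)
X = 4800
√(X + o) = √(4800 + 115599) = √120399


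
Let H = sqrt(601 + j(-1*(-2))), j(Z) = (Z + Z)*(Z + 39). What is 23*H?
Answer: 69*sqrt(85) ≈ 636.15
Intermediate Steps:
j(Z) = 2*Z*(39 + Z) (j(Z) = (2*Z)*(39 + Z) = 2*Z*(39 + Z))
H = 3*sqrt(85) (H = sqrt(601 + 2*(-1*(-2))*(39 - 1*(-2))) = sqrt(601 + 2*2*(39 + 2)) = sqrt(601 + 2*2*41) = sqrt(601 + 164) = sqrt(765) = 3*sqrt(85) ≈ 27.659)
23*H = 23*(3*sqrt(85)) = 69*sqrt(85)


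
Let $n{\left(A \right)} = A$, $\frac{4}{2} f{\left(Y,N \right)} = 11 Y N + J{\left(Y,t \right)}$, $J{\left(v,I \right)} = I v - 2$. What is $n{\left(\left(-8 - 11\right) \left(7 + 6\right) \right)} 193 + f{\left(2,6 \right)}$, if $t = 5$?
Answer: $-47601$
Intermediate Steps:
$J{\left(v,I \right)} = -2 + I v$
$f{\left(Y,N \right)} = -1 + \frac{5 Y}{2} + \frac{11 N Y}{2}$ ($f{\left(Y,N \right)} = \frac{11 Y N + \left(-2 + 5 Y\right)}{2} = \frac{11 N Y + \left(-2 + 5 Y\right)}{2} = \frac{-2 + 5 Y + 11 N Y}{2} = -1 + \frac{5 Y}{2} + \frac{11 N Y}{2}$)
$n{\left(\left(-8 - 11\right) \left(7 + 6\right) \right)} 193 + f{\left(2,6 \right)} = \left(-8 - 11\right) \left(7 + 6\right) 193 + \left(-1 + \frac{5}{2} \cdot 2 + \frac{11}{2} \cdot 6 \cdot 2\right) = \left(-19\right) 13 \cdot 193 + \left(-1 + 5 + 66\right) = \left(-247\right) 193 + 70 = -47671 + 70 = -47601$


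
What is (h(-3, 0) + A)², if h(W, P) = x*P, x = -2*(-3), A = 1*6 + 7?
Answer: 169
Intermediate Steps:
A = 13 (A = 6 + 7 = 13)
x = 6
h(W, P) = 6*P
(h(-3, 0) + A)² = (6*0 + 13)² = (0 + 13)² = 13² = 169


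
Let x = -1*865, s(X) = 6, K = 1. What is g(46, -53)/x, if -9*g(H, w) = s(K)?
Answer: 2/2595 ≈ 0.00077071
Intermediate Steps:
g(H, w) = -⅔ (g(H, w) = -⅑*6 = -⅔)
x = -865
g(46, -53)/x = -⅔/(-865) = -⅔*(-1/865) = 2/2595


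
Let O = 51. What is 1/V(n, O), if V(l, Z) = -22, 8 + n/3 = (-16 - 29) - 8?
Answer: -1/22 ≈ -0.045455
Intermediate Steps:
n = -183 (n = -24 + 3*((-16 - 29) - 8) = -24 + 3*(-45 - 8) = -24 + 3*(-53) = -24 - 159 = -183)
1/V(n, O) = 1/(-22) = -1/22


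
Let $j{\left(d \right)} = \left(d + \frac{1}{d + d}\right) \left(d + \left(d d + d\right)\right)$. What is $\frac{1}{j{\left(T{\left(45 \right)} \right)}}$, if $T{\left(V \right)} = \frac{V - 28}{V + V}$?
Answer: $\frac{729000}{854783} \approx 0.85285$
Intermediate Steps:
$T{\left(V \right)} = \frac{-28 + V}{2 V}$
$j{\left(d \right)} = \left(d + \frac{1}{2 d}\right) \left(d^{2} + 2 d\right)$ ($j{\left(d \right)} = \left(d + \frac{1}{2 d}\right) \left(d + \left(d^{2} + d\right)\right) = \left(d + \frac{1}{2 d}\right) \left(d + \left(d + d^{2}\right)\right) = \left(d + \frac{1}{2 d}\right) \left(d^{2} + 2 d\right)$)
$\frac{1}{j{\left(T{\left(45 \right)} \right)}} = \frac{1}{1 + \left(\frac{-28 + 45}{2 \cdot 45}\right)^{3} + \frac{\frac{1}{2} \cdot \frac{1}{45} \left(-28 + 45\right)}{2} + 2 \left(\frac{-28 + 45}{2 \cdot 45}\right)^{2}} = \frac{1}{1 + \left(\frac{1}{2} \cdot \frac{1}{45} \cdot 17\right)^{3} + \frac{\frac{1}{2} \cdot \frac{1}{45} \cdot 17}{2} + 2 \left(\frac{1}{2} \cdot \frac{1}{45} \cdot 17\right)^{2}} = \frac{1}{1 + \left(\frac{17}{90}\right)^{3} + \frac{1}{2} \cdot \frac{17}{90} + 2 \left(\frac{17}{90}\right)^{2}} = \frac{1}{1 + \frac{4913}{729000} + \frac{17}{180} + 2 \cdot \frac{289}{8100}} = \frac{1}{1 + \frac{4913}{729000} + \frac{17}{180} + \frac{289}{4050}} = \frac{1}{\frac{854783}{729000}} = \frac{729000}{854783}$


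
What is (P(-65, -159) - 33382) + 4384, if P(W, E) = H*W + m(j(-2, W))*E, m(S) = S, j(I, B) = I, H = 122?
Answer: -36610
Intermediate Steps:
P(W, E) = -2*E + 122*W (P(W, E) = 122*W - 2*E = -2*E + 122*W)
(P(-65, -159) - 33382) + 4384 = ((-2*(-159) + 122*(-65)) - 33382) + 4384 = ((318 - 7930) - 33382) + 4384 = (-7612 - 33382) + 4384 = -40994 + 4384 = -36610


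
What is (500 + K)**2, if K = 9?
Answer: 259081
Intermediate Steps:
(500 + K)**2 = (500 + 9)**2 = 509**2 = 259081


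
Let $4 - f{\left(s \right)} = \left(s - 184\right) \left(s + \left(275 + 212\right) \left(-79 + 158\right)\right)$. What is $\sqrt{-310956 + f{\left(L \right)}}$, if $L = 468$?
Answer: $2 i \sqrt{2842549} \approx 3372.0 i$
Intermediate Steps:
$f{\left(s \right)} = 4 - \left(-184 + s\right) \left(38473 + s\right)$ ($f{\left(s \right)} = 4 - \left(s - 184\right) \left(s + \left(275 + 212\right) \left(-79 + 158\right)\right) = 4 - \left(-184 + s\right) \left(s + 487 \cdot 79\right) = 4 - \left(-184 + s\right) \left(s + 38473\right) = 4 - \left(-184 + s\right) \left(38473 + s\right)$)
$\sqrt{-310956 + f{\left(L \right)}} = \sqrt{-310956 - 11059240} = \sqrt{-11370196} = 2 i \sqrt{2842549}$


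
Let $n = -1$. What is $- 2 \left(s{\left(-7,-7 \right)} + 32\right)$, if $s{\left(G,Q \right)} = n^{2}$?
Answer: $-66$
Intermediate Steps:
$s{\left(G,Q \right)} = 1$ ($s{\left(G,Q \right)} = \left(-1\right)^{2} = 1$)
$- 2 \left(s{\left(-7,-7 \right)} + 32\right) = - 2 \left(1 + 32\right) = \left(-2\right) 33 = -66$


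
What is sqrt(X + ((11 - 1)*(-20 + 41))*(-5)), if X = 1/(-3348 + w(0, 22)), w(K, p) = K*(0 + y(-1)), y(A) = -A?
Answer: I*sqrt(326932293)/558 ≈ 32.404*I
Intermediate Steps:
w(K, p) = K (w(K, p) = K*(0 - 1*(-1)) = K*(0 + 1) = K*1 = K)
X = -1/3348 (X = 1/(-3348 + 0) = 1/(-3348) = -1/3348 ≈ -0.00029869)
sqrt(X + ((11 - 1)*(-20 + 41))*(-5)) = sqrt(-1/3348 + ((11 - 1)*(-20 + 41))*(-5)) = sqrt(-1/3348 + (10*21)*(-5)) = sqrt(-1/3348 + 210*(-5)) = sqrt(-1/3348 - 1050) = sqrt(-3515401/3348) = I*sqrt(326932293)/558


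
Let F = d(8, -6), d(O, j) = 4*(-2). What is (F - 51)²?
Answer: 3481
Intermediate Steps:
d(O, j) = -8
F = -8
(F - 51)² = (-8 - 51)² = (-59)² = 3481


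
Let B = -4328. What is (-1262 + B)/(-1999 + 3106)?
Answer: -5590/1107 ≈ -5.0497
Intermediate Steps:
(-1262 + B)/(-1999 + 3106) = (-1262 - 4328)/(-1999 + 3106) = -5590/1107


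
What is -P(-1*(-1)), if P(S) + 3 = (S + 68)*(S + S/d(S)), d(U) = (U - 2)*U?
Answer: 3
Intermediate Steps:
d(U) = U*(-2 + U) (d(U) = (-2 + U)*U = U*(-2 + U))
P(S) = -3 + (68 + S)*(S + 1/(-2 + S)) (P(S) = -3 + (S + 68)*(S + S/((S*(-2 + S)))) = -3 + (68 + S)*(S + S*(1/(S*(-2 + S)))) = -3 + (68 + S)*(S + 1/(-2 + S)))
-P(-1*(-1)) = -(74 + (-1*(-1))**3 - (-138)*(-1) + 66*(-1*(-1))**2)/(-2 - 1*(-1)) = -(74 + 1**3 - 138*1 + 66*1**2)/(-2 + 1) = -(74 + 1 - 138 + 66*1)/(-1) = -(-1)*(74 + 1 - 138 + 66) = -(-1)*3 = -1*(-3) = 3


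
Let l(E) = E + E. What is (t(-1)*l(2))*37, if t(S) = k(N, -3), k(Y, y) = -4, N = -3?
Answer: -592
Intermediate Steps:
t(S) = -4
l(E) = 2*E
(t(-1)*l(2))*37 = -8*2*37 = -4*4*37 = -16*37 = -592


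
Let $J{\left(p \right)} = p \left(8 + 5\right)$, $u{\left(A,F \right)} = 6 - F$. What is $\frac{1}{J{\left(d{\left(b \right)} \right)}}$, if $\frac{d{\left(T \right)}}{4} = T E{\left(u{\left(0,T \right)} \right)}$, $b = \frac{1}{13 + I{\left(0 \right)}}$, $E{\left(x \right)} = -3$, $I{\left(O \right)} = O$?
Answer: $- \frac{1}{12} \approx -0.083333$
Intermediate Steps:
$b = \frac{1}{13}$ ($b = \frac{1}{13 + 0} = \frac{1}{13} \approx 0.076923$)
$d{\left(T \right)} = - 12 T$ ($d{\left(T \right)} = 4 T \left(-3\right) = 4 \left(- 3 T\right) = - 12 T$)
$J{\left(p \right)} = 13 p$ ($J{\left(p \right)} = p 13 = 13 p$)
$\frac{1}{J{\left(d{\left(b \right)} \right)}} = \frac{1}{13 \left(\left(-12\right) \frac{1}{13}\right)} = \frac{1}{13 \left(- \frac{12}{13}\right)} = \frac{1}{-12} = - \frac{1}{12}$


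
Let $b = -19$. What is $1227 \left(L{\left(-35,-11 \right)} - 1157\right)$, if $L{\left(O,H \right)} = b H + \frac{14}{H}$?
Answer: $- \frac{12812334}{11} \approx -1.1648 \cdot 10^{6}$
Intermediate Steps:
$L{\left(O,H \right)} = - 19 H + \frac{14}{H}$
$1227 \left(L{\left(-35,-11 \right)} - 1157\right) = 1227 \left(\left(\left(-19\right) \left(-11\right) + \frac{14}{-11}\right) - 1157\right) = 1227 \left(\left(209 + 14 \left(- \frac{1}{11}\right)\right) - 1157\right) = 1227 \left(\left(209 - \frac{14}{11}\right) - 1157\right) = 1227 \left(\frac{2285}{11} - 1157\right) = 1227 \left(- \frac{10442}{11}\right) = - \frac{12812334}{11}$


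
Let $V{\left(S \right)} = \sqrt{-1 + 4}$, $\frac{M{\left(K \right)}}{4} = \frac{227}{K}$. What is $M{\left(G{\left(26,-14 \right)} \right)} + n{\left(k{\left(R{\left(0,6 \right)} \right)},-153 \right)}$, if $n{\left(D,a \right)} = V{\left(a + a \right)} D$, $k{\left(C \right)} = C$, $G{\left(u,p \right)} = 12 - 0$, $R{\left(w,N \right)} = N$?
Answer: $\frac{227}{3} + 6 \sqrt{3} \approx 86.059$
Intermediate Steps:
$G{\left(u,p \right)} = 12$ ($G{\left(u,p \right)} = 12 + 0 = 12$)
$M{\left(K \right)} = \frac{908}{K}$ ($M{\left(K \right)} = 4 \frac{227}{K} = \frac{908}{K}$)
$V{\left(S \right)} = \sqrt{3}$
$n{\left(D,a \right)} = D \sqrt{3}$ ($n{\left(D,a \right)} = \sqrt{3} D = D \sqrt{3}$)
$M{\left(G{\left(26,-14 \right)} \right)} + n{\left(k{\left(R{\left(0,6 \right)} \right)},-153 \right)} = \frac{908}{12} + 6 \sqrt{3} = 908 \cdot \frac{1}{12} + 6 \sqrt{3} = \frac{227}{3} + 6 \sqrt{3}$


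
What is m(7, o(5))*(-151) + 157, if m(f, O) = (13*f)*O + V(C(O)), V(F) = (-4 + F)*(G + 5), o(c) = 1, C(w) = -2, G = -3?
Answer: -11772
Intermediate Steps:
V(F) = -8 + 2*F (V(F) = (-4 + F)*(-3 + 5) = (-4 + F)*2 = -8 + 2*F)
m(f, O) = -12 + 13*O*f (m(f, O) = (13*f)*O + (-8 + 2*(-2)) = 13*O*f + (-8 - 4) = 13*O*f - 12 = -12 + 13*O*f)
m(7, o(5))*(-151) + 157 = (-12 + 13*1*7)*(-151) + 157 = (-12 + 91)*(-151) + 157 = 79*(-151) + 157 = -11929 + 157 = -11772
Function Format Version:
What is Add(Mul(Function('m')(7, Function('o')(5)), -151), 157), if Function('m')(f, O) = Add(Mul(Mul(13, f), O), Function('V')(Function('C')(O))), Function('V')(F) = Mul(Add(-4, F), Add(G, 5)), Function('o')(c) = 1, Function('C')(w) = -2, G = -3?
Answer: -11772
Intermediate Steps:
Function('V')(F) = Add(-8, Mul(2, F)) (Function('V')(F) = Mul(Add(-4, F), Add(-3, 5)) = Mul(Add(-4, F), 2) = Add(-8, Mul(2, F)))
Function('m')(f, O) = Add(-12, Mul(13, O, f)) (Function('m')(f, O) = Add(Mul(Mul(13, f), O), Add(-8, Mul(2, -2))) = Add(Mul(13, O, f), Add(-8, -4)) = Add(Mul(13, O, f), -12) = Add(-12, Mul(13, O, f)))
Add(Mul(Function('m')(7, Function('o')(5)), -151), 157) = Add(Mul(Add(-12, Mul(13, 1, 7)), -151), 157) = Add(Mul(Add(-12, 91), -151), 157) = Add(Mul(79, -151), 157) = Add(-11929, 157) = -11772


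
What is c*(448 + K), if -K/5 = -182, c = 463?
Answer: 628754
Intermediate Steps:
K = 910 (K = -5*(-182) = 910)
c*(448 + K) = 463*(448 + 910) = 463*1358 = 628754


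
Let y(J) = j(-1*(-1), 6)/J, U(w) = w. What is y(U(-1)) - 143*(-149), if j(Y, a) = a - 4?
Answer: 21305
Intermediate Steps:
j(Y, a) = -4 + a
y(J) = 2/J (y(J) = (-4 + 6)/J = 2/J)
y(U(-1)) - 143*(-149) = 2/(-1) - 143*(-149) = 2*(-1) + 21307 = -2 + 21307 = 21305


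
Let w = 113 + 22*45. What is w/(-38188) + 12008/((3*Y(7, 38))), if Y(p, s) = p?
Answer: 458538341/801948 ≈ 571.78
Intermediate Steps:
w = 1103 (w = 113 + 990 = 1103)
w/(-38188) + 12008/((3*Y(7, 38))) = 1103/(-38188) + 12008/((3*7)) = 1103*(-1/38188) + 12008/21 = -1103/38188 + 12008*(1/21) = -1103/38188 + 12008/21 = 458538341/801948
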